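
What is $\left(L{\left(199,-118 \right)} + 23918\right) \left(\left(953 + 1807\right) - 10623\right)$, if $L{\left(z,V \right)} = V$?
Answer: $-187139400$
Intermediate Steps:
$\left(L{\left(199,-118 \right)} + 23918\right) \left(\left(953 + 1807\right) - 10623\right) = \left(-118 + 23918\right) \left(\left(953 + 1807\right) - 10623\right) = 23800 \left(2760 - 10623\right) = 23800 \left(-7863\right) = -187139400$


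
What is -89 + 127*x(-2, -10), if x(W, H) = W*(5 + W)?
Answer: -851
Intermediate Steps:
-89 + 127*x(-2, -10) = -89 + 127*(-2*(5 - 2)) = -89 + 127*(-2*3) = -89 + 127*(-6) = -89 - 762 = -851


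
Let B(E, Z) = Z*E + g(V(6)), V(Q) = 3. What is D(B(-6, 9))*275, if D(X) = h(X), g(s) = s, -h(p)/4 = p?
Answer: 56100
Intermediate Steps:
h(p) = -4*p
B(E, Z) = 3 + E*Z (B(E, Z) = Z*E + 3 = E*Z + 3 = 3 + E*Z)
D(X) = -4*X
D(B(-6, 9))*275 = -4*(3 - 6*9)*275 = -4*(3 - 54)*275 = -4*(-51)*275 = 204*275 = 56100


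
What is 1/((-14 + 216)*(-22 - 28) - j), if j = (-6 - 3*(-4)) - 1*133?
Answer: -1/9973 ≈ -0.00010027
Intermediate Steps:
j = -127 (j = (-6 + 12) - 133 = 6 - 133 = -127)
1/((-14 + 216)*(-22 - 28) - j) = 1/((-14 + 216)*(-22 - 28) - 1*(-127)) = 1/(202*(-50) + 127) = 1/(-10100 + 127) = 1/(-9973) = -1/9973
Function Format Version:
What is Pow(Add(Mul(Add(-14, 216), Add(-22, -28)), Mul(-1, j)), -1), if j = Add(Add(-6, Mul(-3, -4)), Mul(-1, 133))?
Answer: Rational(-1, 9973) ≈ -0.00010027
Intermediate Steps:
j = -127 (j = Add(Add(-6, 12), -133) = Add(6, -133) = -127)
Pow(Add(Mul(Add(-14, 216), Add(-22, -28)), Mul(-1, j)), -1) = Pow(Add(Mul(Add(-14, 216), Add(-22, -28)), Mul(-1, -127)), -1) = Pow(Add(Mul(202, -50), 127), -1) = Pow(Add(-10100, 127), -1) = Pow(-9973, -1) = Rational(-1, 9973)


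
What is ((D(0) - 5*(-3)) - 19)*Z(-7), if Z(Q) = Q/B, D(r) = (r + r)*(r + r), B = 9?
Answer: 28/9 ≈ 3.1111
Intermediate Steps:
D(r) = 4*r**2 (D(r) = (2*r)*(2*r) = 4*r**2)
Z(Q) = Q/9
((D(0) - 5*(-3)) - 19)*Z(-7) = ((4*0**2 - 5*(-3)) - 19)*((1/9)*(-7)) = ((4*0 + 15) - 19)*(-7/9) = ((0 + 15) - 19)*(-7/9) = (15 - 19)*(-7/9) = -4*(-7/9) = 28/9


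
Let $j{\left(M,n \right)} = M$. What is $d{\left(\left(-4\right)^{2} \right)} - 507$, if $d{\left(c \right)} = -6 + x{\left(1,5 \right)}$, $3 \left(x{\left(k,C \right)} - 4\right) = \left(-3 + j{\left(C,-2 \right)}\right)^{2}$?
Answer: $- \frac{1523}{3} \approx -507.67$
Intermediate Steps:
$x{\left(k,C \right)} = 4 + \frac{\left(-3 + C\right)^{2}}{3}$
$d{\left(c \right)} = - \frac{2}{3}$ ($d{\left(c \right)} = -6 + \left(4 + \frac{\left(-3 + 5\right)^{2}}{3}\right) = -6 + \left(4 + \frac{2^{2}}{3}\right) = -6 + \left(4 + \frac{1}{3} \cdot 4\right) = -6 + \left(4 + \frac{4}{3}\right) = -6 + \frac{16}{3} = - \frac{2}{3}$)
$d{\left(\left(-4\right)^{2} \right)} - 507 = - \frac{2}{3} - 507 = - \frac{1523}{3}$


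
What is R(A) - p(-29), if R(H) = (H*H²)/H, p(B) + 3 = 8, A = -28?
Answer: 779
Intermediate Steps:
p(B) = 5 (p(B) = -3 + 8 = 5)
R(H) = H² (R(H) = H³/H = H²)
R(A) - p(-29) = (-28)² - 1*5 = 784 - 5 = 779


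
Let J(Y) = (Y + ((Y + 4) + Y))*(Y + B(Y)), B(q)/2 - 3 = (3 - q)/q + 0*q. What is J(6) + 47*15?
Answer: 947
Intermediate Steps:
B(q) = 6 + 2*(3 - q)/q (B(q) = 6 + 2*((3 - q)/q + 0*q) = 6 + 2*((3 - q)/q + 0) = 6 + 2*((3 - q)/q) = 6 + 2*(3 - q)/q)
J(Y) = (4 + 3*Y)*(4 + Y + 6/Y) (J(Y) = (Y + ((Y + 4) + Y))*(Y + (4 + 6/Y)) = (Y + ((4 + Y) + Y))*(4 + Y + 6/Y) = (Y + (4 + 2*Y))*(4 + Y + 6/Y) = (4 + 3*Y)*(4 + Y + 6/Y))
J(6) + 47*15 = (34 + 3*6**2 + 16*6 + 24/6) + 47*15 = (34 + 3*36 + 96 + 24*(1/6)) + 705 = (34 + 108 + 96 + 4) + 705 = 242 + 705 = 947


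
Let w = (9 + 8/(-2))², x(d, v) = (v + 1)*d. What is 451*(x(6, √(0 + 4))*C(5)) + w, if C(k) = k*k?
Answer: 202975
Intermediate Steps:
C(k) = k²
x(d, v) = d*(1 + v) (x(d, v) = (1 + v)*d = d*(1 + v))
w = 25 (w = (9 + 8*(-½))² = (9 - 4)² = 5² = 25)
451*(x(6, √(0 + 4))*C(5)) + w = 451*((6*(1 + √(0 + 4)))*5²) + 25 = 451*((6*(1 + √4))*25) + 25 = 451*((6*(1 + 2))*25) + 25 = 451*((6*3)*25) + 25 = 451*(18*25) + 25 = 451*450 + 25 = 202950 + 25 = 202975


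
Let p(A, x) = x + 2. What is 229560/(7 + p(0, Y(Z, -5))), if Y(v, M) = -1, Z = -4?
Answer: 28695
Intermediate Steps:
p(A, x) = 2 + x
229560/(7 + p(0, Y(Z, -5))) = 229560/(7 + (2 - 1)) = 229560/(7 + 1) = 229560/8 = (⅛)*229560 = 28695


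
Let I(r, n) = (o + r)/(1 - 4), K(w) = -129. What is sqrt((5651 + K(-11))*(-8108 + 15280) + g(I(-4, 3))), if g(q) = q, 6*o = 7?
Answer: sqrt(1425736258)/6 ≈ 6293.2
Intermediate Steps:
o = 7/6 (o = (1/6)*7 = 7/6 ≈ 1.1667)
I(r, n) = -7/18 - r/3 (I(r, n) = (7/6 + r)/(1 - 4) = (7/6 + r)/(-3) = (7/6 + r)*(-1/3) = -7/18 - r/3)
sqrt((5651 + K(-11))*(-8108 + 15280) + g(I(-4, 3))) = sqrt((5651 - 129)*(-8108 + 15280) + (-7/18 - 1/3*(-4))) = sqrt(5522*7172 + (-7/18 + 4/3)) = sqrt(39603784 + 17/18) = sqrt(712868129/18) = sqrt(1425736258)/6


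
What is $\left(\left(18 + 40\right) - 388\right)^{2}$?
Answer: $108900$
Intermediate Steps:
$\left(\left(18 + 40\right) - 388\right)^{2} = \left(58 - 388\right)^{2} = \left(-330\right)^{2} = 108900$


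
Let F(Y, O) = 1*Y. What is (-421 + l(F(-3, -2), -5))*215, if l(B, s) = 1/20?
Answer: -362017/4 ≈ -90504.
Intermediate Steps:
F(Y, O) = Y
l(B, s) = 1/20
(-421 + l(F(-3, -2), -5))*215 = (-421 + 1/20)*215 = -8419/20*215 = -362017/4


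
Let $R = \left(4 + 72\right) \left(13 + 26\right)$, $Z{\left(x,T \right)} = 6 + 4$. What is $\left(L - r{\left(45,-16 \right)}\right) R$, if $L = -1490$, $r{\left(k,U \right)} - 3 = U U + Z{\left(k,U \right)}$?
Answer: $-5213676$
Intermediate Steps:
$Z{\left(x,T \right)} = 10$
$r{\left(k,U \right)} = 13 + U^{2}$ ($r{\left(k,U \right)} = 3 + \left(U U + 10\right) = 3 + \left(U^{2} + 10\right) = 3 + \left(10 + U^{2}\right) = 13 + U^{2}$)
$R = 2964$ ($R = 76 \cdot 39 = 2964$)
$\left(L - r{\left(45,-16 \right)}\right) R = \left(-1490 - \left(13 + \left(-16\right)^{2}\right)\right) 2964 = \left(-1490 - \left(13 + 256\right)\right) 2964 = \left(-1490 - 269\right) 2964 = \left(-1759\right) 2964 = -5213676$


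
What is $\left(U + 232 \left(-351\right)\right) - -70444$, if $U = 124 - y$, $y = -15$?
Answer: $-10849$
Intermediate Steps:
$U = 139$ ($U = 124 - -15 = 124 + 15 = 139$)
$\left(U + 232 \left(-351\right)\right) - -70444 = \left(139 + 232 \left(-351\right)\right) - -70444 = \left(139 - 81432\right) + 70444 = -81293 + 70444 = -10849$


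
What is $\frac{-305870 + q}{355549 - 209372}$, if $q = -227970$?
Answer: $- \frac{533840}{146177} \approx -3.652$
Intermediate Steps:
$\frac{-305870 + q}{355549 - 209372} = \frac{-305870 - 227970}{355549 - 209372} = - \frac{533840}{146177}$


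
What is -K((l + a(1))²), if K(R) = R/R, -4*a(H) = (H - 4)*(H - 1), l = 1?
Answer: -1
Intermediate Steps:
a(H) = -(-1 + H)*(-4 + H)/4 (a(H) = -(H - 4)*(H - 1)/4 = -(-4 + H)*(-1 + H)/4 = -(-1 + H)*(-4 + H)/4)
K(R) = 1
-K((l + a(1))²) = -1*1 = -1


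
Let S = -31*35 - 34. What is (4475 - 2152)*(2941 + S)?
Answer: 4232506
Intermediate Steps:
S = -1119 (S = -1085 - 34 = -1119)
(4475 - 2152)*(2941 + S) = (4475 - 2152)*(2941 - 1119) = 2323*1822 = 4232506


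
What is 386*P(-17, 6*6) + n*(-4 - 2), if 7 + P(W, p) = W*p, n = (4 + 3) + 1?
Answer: -238982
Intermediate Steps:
n = 8 (n = 7 + 1 = 8)
P(W, p) = -7 + W*p
386*P(-17, 6*6) + n*(-4 - 2) = 386*(-7 - 102*6) + 8*(-4 - 2) = 386*(-7 - 17*36) + 8*(-6) = 386*(-7 - 612) - 48 = 386*(-619) - 48 = -238934 - 48 = -238982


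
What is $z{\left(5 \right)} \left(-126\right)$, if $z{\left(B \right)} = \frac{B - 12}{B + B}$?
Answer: $\frac{441}{5} \approx 88.2$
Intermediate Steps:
$z{\left(B \right)} = \frac{-12 + B}{2 B}$
$z{\left(5 \right)} \left(-126\right) = \frac{-12 + 5}{2 \cdot 5} \left(-126\right) = \frac{1}{2} \cdot \frac{1}{5} \left(-7\right) \left(-126\right) = \left(- \frac{7}{10}\right) \left(-126\right) = \frac{441}{5}$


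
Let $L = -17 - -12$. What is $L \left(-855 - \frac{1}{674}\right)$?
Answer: $\frac{2881355}{674} \approx 4275.0$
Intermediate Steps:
$L = -5$ ($L = -17 + 12 = -5$)
$L \left(-855 - \frac{1}{674}\right) = - 5 \left(-855 - \frac{1}{674}\right) = \left(-5\right) \left(- \frac{576271}{674}\right) = \frac{2881355}{674}$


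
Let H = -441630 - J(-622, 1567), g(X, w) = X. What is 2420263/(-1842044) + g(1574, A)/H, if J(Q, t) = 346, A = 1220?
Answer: -67037346059/50883702434 ≈ -1.3175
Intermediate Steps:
H = -441976 (H = -441630 - 1*346 = -441630 - 346 = -441976)
2420263/(-1842044) + g(1574, A)/H = 2420263/(-1842044) + 1574/(-441976) = 2420263*(-1/1842044) + 1574*(-1/441976) = -2420263/1842044 - 787/220988 = -67037346059/50883702434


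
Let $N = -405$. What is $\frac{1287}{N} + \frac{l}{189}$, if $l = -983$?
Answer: $- \frac{7918}{945} \approx -8.3788$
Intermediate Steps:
$\frac{1287}{N} + \frac{l}{189} = \frac{1287}{-405} - \frac{983}{189} = 1287 \left(- \frac{1}{405}\right) - \frac{983}{189} = - \frac{143}{45} - \frac{983}{189} = - \frac{7918}{945}$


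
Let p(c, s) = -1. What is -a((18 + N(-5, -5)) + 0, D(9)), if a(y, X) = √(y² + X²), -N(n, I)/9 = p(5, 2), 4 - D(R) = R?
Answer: -√754 ≈ -27.459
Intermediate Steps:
D(R) = 4 - R
N(n, I) = 9 (N(n, I) = -9*(-1) = 9)
a(y, X) = √(X² + y²)
-a((18 + N(-5, -5)) + 0, D(9)) = -√((4 - 1*9)² + ((18 + 9) + 0)²) = -√((4 - 9)² + (27 + 0)²) = -√((-5)² + 27²) = -√(25 + 729) = -√754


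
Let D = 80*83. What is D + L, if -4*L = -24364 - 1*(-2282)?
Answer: 24321/2 ≈ 12161.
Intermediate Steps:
D = 6640
L = 11041/2 (L = -(-24364 - 1*(-2282))/4 = -(-24364 + 2282)/4 = -1/4*(-22082) = 11041/2 ≈ 5520.5)
D + L = 6640 + 11041/2 = 24321/2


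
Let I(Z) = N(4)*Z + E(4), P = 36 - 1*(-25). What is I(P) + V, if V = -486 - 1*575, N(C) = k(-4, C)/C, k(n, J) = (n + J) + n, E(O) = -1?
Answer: -1123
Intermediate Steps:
k(n, J) = J + 2*n (k(n, J) = (J + n) + n = J + 2*n)
P = 61 (P = 36 + 25 = 61)
N(C) = (-8 + C)/C (N(C) = (C + 2*(-4))/C = (C - 8)/C = (-8 + C)/C)
I(Z) = -1 - Z (I(Z) = ((-8 + 4)/4)*Z - 1 = ((1/4)*(-4))*Z - 1 = -Z - 1 = -1 - Z)
V = -1061 (V = -486 - 575 = -1061)
I(P) + V = (-1 - 1*61) - 1061 = (-1 - 61) - 1061 = -62 - 1061 = -1123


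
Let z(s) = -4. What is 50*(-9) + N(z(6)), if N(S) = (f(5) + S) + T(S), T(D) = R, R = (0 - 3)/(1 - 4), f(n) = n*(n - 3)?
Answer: -443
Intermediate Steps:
f(n) = n*(-3 + n)
R = 1 (R = -3/(-3) = -3*(-1/3) = 1)
T(D) = 1
N(S) = 11 + S (N(S) = (5*(-3 + 5) + S) + 1 = (5*2 + S) + 1 = (10 + S) + 1 = 11 + S)
50*(-9) + N(z(6)) = 50*(-9) + (11 - 4) = -450 + 7 = -443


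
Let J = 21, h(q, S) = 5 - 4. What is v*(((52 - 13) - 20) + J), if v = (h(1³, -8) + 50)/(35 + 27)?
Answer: 1020/31 ≈ 32.903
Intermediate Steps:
h(q, S) = 1
v = 51/62 (v = (1 + 50)/(35 + 27) = 51/62 ≈ 0.82258)
v*(((52 - 13) - 20) + J) = 51*(((52 - 13) - 20) + 21)/62 = 51*((39 - 20) + 21)/62 = 51*(19 + 21)/62 = (51/62)*40 = 1020/31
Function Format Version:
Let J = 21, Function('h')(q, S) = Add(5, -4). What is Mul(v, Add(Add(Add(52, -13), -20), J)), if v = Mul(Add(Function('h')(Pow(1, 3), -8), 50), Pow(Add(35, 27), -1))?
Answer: Rational(1020, 31) ≈ 32.903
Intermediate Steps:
Function('h')(q, S) = 1
v = Rational(51, 62) (v = Mul(Add(1, 50), Pow(Add(35, 27), -1)) = Mul(51, Pow(62, -1)) = Mul(51, Rational(1, 62)) = Rational(51, 62) ≈ 0.82258)
Mul(v, Add(Add(Add(52, -13), -20), J)) = Mul(Rational(51, 62), Add(Add(Add(52, -13), -20), 21)) = Mul(Rational(51, 62), Add(Add(39, -20), 21)) = Mul(Rational(51, 62), Add(19, 21)) = Mul(Rational(51, 62), 40) = Rational(1020, 31)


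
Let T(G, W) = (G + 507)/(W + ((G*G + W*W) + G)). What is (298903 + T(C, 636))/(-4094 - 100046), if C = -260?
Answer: -10863330651/3784864160 ≈ -2.8702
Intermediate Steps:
T(G, W) = (507 + G)/(G + W + G² + W²) (T(G, W) = (507 + G)/(W + ((G² + W²) + G)) = (507 + G)/(W + (G + G² + W²)) = (507 + G)/(G + W + G² + W²))
(298903 + T(C, 636))/(-4094 - 100046) = (298903 + (507 - 260)/(-260 + 636 + (-260)² + 636²))/(-4094 - 100046) = (298903 + 247/(-260 + 636 + 67600 + 404496))/(-104140) = (298903 + 247/472472)*(-1/104140) = (298903 + (1/472472)*247)*(-1/104140) = (298903 + 19/36344)*(-1/104140) = (10863330651/36344)*(-1/104140) = -10863330651/3784864160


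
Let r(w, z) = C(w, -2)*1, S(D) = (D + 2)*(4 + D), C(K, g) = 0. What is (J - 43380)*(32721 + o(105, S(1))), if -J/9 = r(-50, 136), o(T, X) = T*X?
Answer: -1487760480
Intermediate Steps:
S(D) = (2 + D)*(4 + D)
r(w, z) = 0 (r(w, z) = 0*1 = 0)
J = 0 (J = -9*0 = 0)
(J - 43380)*(32721 + o(105, S(1))) = (0 - 43380)*(32721 + 105*(8 + 1² + 6*1)) = -43380*(32721 + 105*(8 + 1 + 6)) = -43380*(32721 + 105*15) = -43380*(32721 + 1575) = -43380*34296 = -1487760480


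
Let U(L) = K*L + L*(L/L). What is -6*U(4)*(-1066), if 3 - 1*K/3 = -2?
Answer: 409344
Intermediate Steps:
K = 15 (K = 9 - 3*(-2) = 9 + 6 = 15)
U(L) = 16*L (U(L) = 15*L + L*(L/L) = 15*L + L*1 = 15*L + L = 16*L)
-6*U(4)*(-1066) = -96*4*(-1066) = -6*64*(-1066) = -384*(-1066) = 409344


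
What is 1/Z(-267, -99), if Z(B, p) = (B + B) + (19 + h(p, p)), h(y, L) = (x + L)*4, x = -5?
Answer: -1/931 ≈ -0.0010741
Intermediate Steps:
h(y, L) = -20 + 4*L (h(y, L) = (-5 + L)*4 = -20 + 4*L)
Z(B, p) = -1 + 2*B + 4*p (Z(B, p) = (B + B) + (19 + (-20 + 4*p)) = 2*B + (-1 + 4*p) = -1 + 2*B + 4*p)
1/Z(-267, -99) = 1/(-1 + 2*(-267) + 4*(-99)) = 1/(-1 - 534 - 396) = 1/(-931) = -1/931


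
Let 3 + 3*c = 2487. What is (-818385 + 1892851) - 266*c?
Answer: 854218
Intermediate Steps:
c = 828 (c = -1 + (⅓)*2487 = -1 + 829 = 828)
(-818385 + 1892851) - 266*c = (-818385 + 1892851) - 266*828 = 1074466 - 220248 = 854218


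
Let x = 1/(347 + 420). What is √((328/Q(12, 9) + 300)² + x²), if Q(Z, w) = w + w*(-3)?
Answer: 5*√151338427705/6903 ≈ 281.78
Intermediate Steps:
Q(Z, w) = -2*w (Q(Z, w) = w - 3*w = -2*w)
x = 1/767 ≈ 0.0013038
√((328/Q(12, 9) + 300)² + x²) = √((328/((-2*9)) + 300)² + (1/767)²) = √((328/(-18) + 300)² + 1/588289) = √((328*(-1/18) + 300)² + 1/588289) = √((-164/9 + 300)² + 1/588289) = √((2536/9)² + 1/588289) = √(6431296/81 + 1/588289) = √(3783460692625/47651409) = 5*√151338427705/6903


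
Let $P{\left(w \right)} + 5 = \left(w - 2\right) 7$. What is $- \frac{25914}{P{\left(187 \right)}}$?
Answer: $- \frac{4319}{215} \approx -20.088$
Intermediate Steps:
$P{\left(w \right)} = -19 + 7 w$ ($P{\left(w \right)} = -5 + \left(w - 2\right) 7 = -5 + \left(-2 + w\right) 7 = -5 + \left(-14 + 7 w\right) = -19 + 7 w$)
$- \frac{25914}{P{\left(187 \right)}} = - \frac{25914}{-19 + 7 \cdot 187} = - \frac{25914}{-19 + 1309} = - \frac{25914}{1290} = \left(-25914\right) \frac{1}{1290} = - \frac{4319}{215}$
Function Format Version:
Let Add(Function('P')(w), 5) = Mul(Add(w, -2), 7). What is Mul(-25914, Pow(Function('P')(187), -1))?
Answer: Rational(-4319, 215) ≈ -20.088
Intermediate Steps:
Function('P')(w) = Add(-19, Mul(7, w)) (Function('P')(w) = Add(-5, Mul(Add(w, -2), 7)) = Add(-5, Mul(Add(-2, w), 7)) = Add(-5, Add(-14, Mul(7, w))) = Add(-19, Mul(7, w)))
Mul(-25914, Pow(Function('P')(187), -1)) = Mul(-25914, Pow(Add(-19, Mul(7, 187)), -1)) = Mul(-25914, Pow(Add(-19, 1309), -1)) = Mul(-25914, Pow(1290, -1)) = Mul(-25914, Rational(1, 1290)) = Rational(-4319, 215)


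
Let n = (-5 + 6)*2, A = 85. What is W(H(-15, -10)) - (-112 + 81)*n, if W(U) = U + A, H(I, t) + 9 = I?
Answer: 123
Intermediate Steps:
H(I, t) = -9 + I
n = 2 (n = 1*2 = 2)
W(U) = 85 + U (W(U) = U + 85 = 85 + U)
W(H(-15, -10)) - (-112 + 81)*n = (85 + (-9 - 15)) - (-112 + 81)*2 = (85 - 24) - (-31)*2 = 61 - 1*(-62) = 61 + 62 = 123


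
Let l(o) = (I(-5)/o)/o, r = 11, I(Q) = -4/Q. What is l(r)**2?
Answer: 16/366025 ≈ 4.3713e-5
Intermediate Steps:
l(o) = 4/(5*o**2) (l(o) = ((-4/(-5))/o)/o = ((-4*(-1/5))/o)/o = (4/(5*o))/o = 4/(5*o**2))
l(r)**2 = ((4/5)/11**2)**2 = ((4/5)*(1/121))**2 = (4/605)**2 = 16/366025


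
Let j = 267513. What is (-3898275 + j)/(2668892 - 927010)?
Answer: -1815381/870941 ≈ -2.0844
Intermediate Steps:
(-3898275 + j)/(2668892 - 927010) = (-3898275 + 267513)/(2668892 - 927010) = -3630762/1741882 = -3630762*1/1741882 = -1815381/870941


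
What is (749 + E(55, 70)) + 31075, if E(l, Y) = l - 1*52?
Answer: 31827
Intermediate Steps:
E(l, Y) = -52 + l (E(l, Y) = l - 52 = -52 + l)
(749 + E(55, 70)) + 31075 = (749 + (-52 + 55)) + 31075 = (749 + 3) + 31075 = 752 + 31075 = 31827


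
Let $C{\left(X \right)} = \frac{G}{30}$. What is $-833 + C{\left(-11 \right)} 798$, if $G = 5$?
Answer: $-700$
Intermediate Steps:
$C{\left(X \right)} = \frac{1}{6}$ ($C{\left(X \right)} = \frac{5}{30} = 5 \cdot \frac{1}{30} = \frac{1}{6}$)
$-833 + C{\left(-11 \right)} 798 = -833 + \frac{1}{6} \cdot 798 = -833 + 133 = -700$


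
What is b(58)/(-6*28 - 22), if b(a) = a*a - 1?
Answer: -177/10 ≈ -17.700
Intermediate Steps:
b(a) = -1 + a**2 (b(a) = a**2 - 1 = -1 + a**2)
b(58)/(-6*28 - 22) = (-1 + 58**2)/(-6*28 - 22) = (-1 + 3364)/(-168 - 22) = 3363/(-190) = 3363*(-1/190) = -177/10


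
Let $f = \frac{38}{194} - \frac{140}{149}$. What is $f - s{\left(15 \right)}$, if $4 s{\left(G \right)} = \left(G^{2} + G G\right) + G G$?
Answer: $- \frac{9798771}{57812} \approx -169.49$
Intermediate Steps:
$s{\left(G \right)} = \frac{3 G^{2}}{4}$ ($s{\left(G \right)} = \frac{\left(G^{2} + G G\right) + G G}{4} = \frac{\left(G^{2} + G^{2}\right) + G^{2}}{4} = \frac{2 G^{2} + G^{2}}{4} = \frac{3 G^{2}}{4}$)
$f = - \frac{10749}{14453}$ ($f = 38 \cdot \frac{1}{194} - \frac{140}{149} = \frac{19}{97} - \frac{140}{149} = - \frac{10749}{14453} \approx -0.74372$)
$f - s{\left(15 \right)} = - \frac{10749}{14453} - \frac{3 \cdot 15^{2}}{4} = - \frac{10749}{14453} - \frac{3}{4} \cdot 225 = - \frac{10749}{14453} - \frac{675}{4} = - \frac{9798771}{57812}$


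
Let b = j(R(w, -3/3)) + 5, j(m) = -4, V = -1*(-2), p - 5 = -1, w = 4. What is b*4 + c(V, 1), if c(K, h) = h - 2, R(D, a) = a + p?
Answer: 3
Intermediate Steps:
p = 4 (p = 5 - 1 = 4)
V = 2
R(D, a) = 4 + a (R(D, a) = a + 4 = 4 + a)
c(K, h) = -2 + h
b = 1 (b = -4 + 5 = 1)
b*4 + c(V, 1) = 1*4 + (-2 + 1) = 4 - 1 = 3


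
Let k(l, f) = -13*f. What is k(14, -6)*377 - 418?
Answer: 28988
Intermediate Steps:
k(14, -6)*377 - 418 = -13*(-6)*377 - 418 = 78*377 - 418 = 29406 - 418 = 28988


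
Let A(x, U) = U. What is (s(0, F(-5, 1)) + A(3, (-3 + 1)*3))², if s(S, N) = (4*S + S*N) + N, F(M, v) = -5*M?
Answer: 361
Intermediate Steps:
s(S, N) = N + 4*S + N*S (s(S, N) = (4*S + N*S) + N = N + 4*S + N*S)
(s(0, F(-5, 1)) + A(3, (-3 + 1)*3))² = ((-5*(-5) + 4*0 - 5*(-5)*0) + (-3 + 1)*3)² = ((25 + 0 + 25*0) - 2*3)² = ((25 + 0 + 0) - 6)² = (25 - 6)² = 19² = 361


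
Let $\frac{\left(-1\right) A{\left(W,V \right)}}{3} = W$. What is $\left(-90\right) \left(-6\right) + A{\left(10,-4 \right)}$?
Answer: $510$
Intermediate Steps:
$A{\left(W,V \right)} = - 3 W$
$\left(-90\right) \left(-6\right) + A{\left(10,-4 \right)} = \left(-90\right) \left(-6\right) - 30 = 540 - 30 = 510$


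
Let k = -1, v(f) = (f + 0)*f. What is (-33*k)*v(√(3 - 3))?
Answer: 0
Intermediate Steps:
v(f) = f² (v(f) = f*f = f²)
(-33*k)*v(√(3 - 3)) = (-33*(-1))*(√(3 - 3))² = 33*(√0)² = 33*0² = 33*0 = 0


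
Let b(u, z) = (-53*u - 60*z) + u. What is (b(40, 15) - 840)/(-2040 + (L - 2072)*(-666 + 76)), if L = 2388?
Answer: 191/9424 ≈ 0.020267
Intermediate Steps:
b(u, z) = -60*z - 52*u (b(u, z) = (-60*z - 53*u) + u = -60*z - 52*u)
(b(40, 15) - 840)/(-2040 + (L - 2072)*(-666 + 76)) = ((-60*15 - 52*40) - 840)/(-2040 + (2388 - 2072)*(-666 + 76)) = ((-900 - 2080) - 840)/(-2040 + 316*(-590)) = (-2980 - 840)/(-2040 - 186440) = -3820/(-188480) = -3820*(-1/188480) = 191/9424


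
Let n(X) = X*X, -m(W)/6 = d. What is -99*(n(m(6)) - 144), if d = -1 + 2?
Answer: 10692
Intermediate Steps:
d = 1
m(W) = -6 (m(W) = -6*1 = -6)
n(X) = X²
-99*(n(m(6)) - 144) = -99*((-6)² - 144) = -99*(36 - 144) = -99*(-108) = 10692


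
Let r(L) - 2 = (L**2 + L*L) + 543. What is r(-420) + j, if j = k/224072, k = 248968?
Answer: 9896871226/28009 ≈ 3.5335e+5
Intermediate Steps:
r(L) = 545 + 2*L**2 (r(L) = 2 + ((L**2 + L*L) + 543) = 2 + ((L**2 + L**2) + 543) = 2 + (2*L**2 + 543) = 2 + (543 + 2*L**2) = 545 + 2*L**2)
j = 31121/28009 (j = 248968/224072 = 248968*(1/224072) = 31121/28009 ≈ 1.1111)
r(-420) + j = (545 + 2*(-420)**2) + 31121/28009 = (545 + 2*176400) + 31121/28009 = (545 + 352800) + 31121/28009 = 353345 + 31121/28009 = 9896871226/28009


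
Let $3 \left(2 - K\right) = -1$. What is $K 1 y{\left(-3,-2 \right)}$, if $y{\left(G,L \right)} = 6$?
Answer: $14$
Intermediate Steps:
$K = \frac{7}{3}$ ($K = 2 - - \frac{1}{3} = 2 + \frac{1}{3} = \frac{7}{3} \approx 2.3333$)
$K 1 y{\left(-3,-2 \right)} = \frac{7}{3} \cdot 1 \cdot 6 = \frac{7}{3} \cdot 6 = 14$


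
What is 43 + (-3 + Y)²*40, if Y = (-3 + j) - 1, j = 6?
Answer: 83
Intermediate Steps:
Y = 2 (Y = (-3 + 6) - 1 = 3 - 1 = 2)
43 + (-3 + Y)²*40 = 43 + (-3 + 2)²*40 = 43 + (-1)²*40 = 43 + 1*40 = 43 + 40 = 83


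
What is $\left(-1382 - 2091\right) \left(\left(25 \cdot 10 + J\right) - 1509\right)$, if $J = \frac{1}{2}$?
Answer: $\frac{8741541}{2} \approx 4.3708 \cdot 10^{6}$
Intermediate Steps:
$J = \frac{1}{2} \approx 0.5$
$\left(-1382 - 2091\right) \left(\left(25 \cdot 10 + J\right) - 1509\right) = \left(-1382 - 2091\right) \left(\left(25 \cdot 10 + \frac{1}{2}\right) - 1509\right) = - 3473 \left(\left(250 + \frac{1}{2}\right) - 1509\right) = - 3473 \left(\frac{501}{2} - 1509\right) = \left(-3473\right) \left(- \frac{2517}{2}\right) = \frac{8741541}{2}$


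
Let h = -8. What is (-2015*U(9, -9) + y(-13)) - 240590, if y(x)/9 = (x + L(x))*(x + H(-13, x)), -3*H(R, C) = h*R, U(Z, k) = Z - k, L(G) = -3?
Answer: -269996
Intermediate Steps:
H(R, C) = 8*R/3 (H(R, C) = -(-8)*R/3 = 8*R/3)
y(x) = 9*(-3 + x)*(-104/3 + x) (y(x) = 9*((x - 3)*(x + (8/3)*(-13))) = 9*((-3 + x)*(x - 104/3)) = 9*((-3 + x)*(-104/3 + x)) = 9*(-3 + x)*(-104/3 + x))
(-2015*U(9, -9) + y(-13)) - 240590 = (-2015*(9 - 1*(-9)) + (936 - 339*(-13) + 9*(-13)²)) - 240590 = (-2015*(9 + 9) + (936 + 4407 + 9*169)) - 240590 = (-2015*18 + (936 + 4407 + 1521)) - 240590 = (-36270 + 6864) - 240590 = -29406 - 240590 = -269996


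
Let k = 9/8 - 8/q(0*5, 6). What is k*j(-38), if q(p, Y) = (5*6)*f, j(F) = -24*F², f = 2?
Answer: -171836/5 ≈ -34367.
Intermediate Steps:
q(p, Y) = 60 (q(p, Y) = (5*6)*2 = 30*2 = 60)
k = 119/120 (k = 9/8 - 8/60 = 9*(⅛) - 8*1/60 = 9/8 - 2/15 = 119/120 ≈ 0.99167)
k*j(-38) = 119*(-24*(-38)²)/120 = 119*(-24*1444)/120 = (119/120)*(-34656) = -171836/5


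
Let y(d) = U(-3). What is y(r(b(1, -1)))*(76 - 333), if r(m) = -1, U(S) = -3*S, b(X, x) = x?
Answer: -2313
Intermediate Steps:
y(d) = 9 (y(d) = -3*(-3) = 9)
y(r(b(1, -1)))*(76 - 333) = 9*(76 - 333) = 9*(-257) = -2313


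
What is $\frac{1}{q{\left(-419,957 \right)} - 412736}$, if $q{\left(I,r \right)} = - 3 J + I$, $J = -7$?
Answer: $- \frac{1}{413134} \approx -2.4205 \cdot 10^{-6}$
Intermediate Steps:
$q{\left(I,r \right)} = 21 + I$ ($q{\left(I,r \right)} = \left(-3\right) \left(-7\right) + I = 21 + I$)
$\frac{1}{q{\left(-419,957 \right)} - 412736} = \frac{1}{\left(21 - 419\right) - 412736} = \frac{1}{-398 - 412736} = \frac{1}{-413134} = - \frac{1}{413134}$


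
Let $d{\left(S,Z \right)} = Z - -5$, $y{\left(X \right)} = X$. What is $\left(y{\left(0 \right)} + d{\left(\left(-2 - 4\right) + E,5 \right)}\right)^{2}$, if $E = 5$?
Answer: $100$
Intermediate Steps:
$d{\left(S,Z \right)} = 5 + Z$ ($d{\left(S,Z \right)} = Z + 5 = 5 + Z$)
$\left(y{\left(0 \right)} + d{\left(\left(-2 - 4\right) + E,5 \right)}\right)^{2} = \left(0 + \left(5 + 5\right)\right)^{2} = \left(0 + 10\right)^{2} = 10^{2} = 100$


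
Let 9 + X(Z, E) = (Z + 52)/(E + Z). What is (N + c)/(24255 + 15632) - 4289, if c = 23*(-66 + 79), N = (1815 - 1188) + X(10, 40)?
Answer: -4276860619/997175 ≈ -4289.0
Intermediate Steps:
X(Z, E) = -9 + (52 + Z)/(E + Z) (X(Z, E) = -9 + (Z + 52)/(E + Z) = -9 + (52 + Z)/(E + Z))
N = 15481/25 (N = (1815 - 1188) + (52 - 9*40 - 8*10)/(40 + 10) = 627 + (52 - 360 - 80)/50 = 627 + (1/50)*(-388) = 627 - 194/25 = 15481/25 ≈ 619.24)
c = 299 (c = 23*13 = 299)
(N + c)/(24255 + 15632) - 4289 = (15481/25 + 299)/(24255 + 15632) - 4289 = (22956/25)/39887 - 4289 = (22956/25)*(1/39887) - 4289 = 22956/997175 - 4289 = -4276860619/997175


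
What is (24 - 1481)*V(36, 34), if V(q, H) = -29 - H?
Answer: 91791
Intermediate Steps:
(24 - 1481)*V(36, 34) = (24 - 1481)*(-29 - 1*34) = -1457*(-29 - 34) = -1457*(-63) = 91791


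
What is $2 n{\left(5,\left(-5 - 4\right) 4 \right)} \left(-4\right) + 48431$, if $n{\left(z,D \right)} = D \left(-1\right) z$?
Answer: $46991$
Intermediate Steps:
$n{\left(z,D \right)} = - D z$
$2 n{\left(5,\left(-5 - 4\right) 4 \right)} \left(-4\right) + 48431 = 2 \left(\left(-1\right) \left(-5 - 4\right) 4 \cdot 5\right) \left(-4\right) + 48431 = 2 \left(\left(-1\right) \left(\left(-9\right) 4\right) 5\right) \left(-4\right) + 48431 = 2 \left(\left(-1\right) \left(-36\right) 5\right) \left(-4\right) + 48431 = 2 \cdot 180 \left(-4\right) + 48431 = 360 \left(-4\right) + 48431 = -1440 + 48431 = 46991$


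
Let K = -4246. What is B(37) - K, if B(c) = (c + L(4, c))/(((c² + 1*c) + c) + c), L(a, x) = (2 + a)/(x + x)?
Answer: 58128083/13690 ≈ 4246.0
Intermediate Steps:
L(a, x) = (2 + a)/(2*x) (L(a, x) = (2 + a)/((2*x)) = (2 + a)*(1/(2*x)) = (2 + a)/(2*x))
B(c) = (c + 3/c)/(c² + 3*c) (B(c) = (c + (2 + 4)/(2*c))/(((c² + 1*c) + c) + c) = (c + (½)*6/c)/(((c² + c) + c) + c) = (c + 3/c)/(((c + c²) + c) + c) = (c + 3/c)/((c² + 2*c) + c) = (c + 3/c)/(c² + 3*c))
B(37) - K = (3 + 37²)/(37²*(3 + 37)) - 1*(-4246) = (1/1369)*(3 + 1369)/40 + 4246 = (1/1369)*(1/40)*1372 + 4246 = 343/13690 + 4246 = 58128083/13690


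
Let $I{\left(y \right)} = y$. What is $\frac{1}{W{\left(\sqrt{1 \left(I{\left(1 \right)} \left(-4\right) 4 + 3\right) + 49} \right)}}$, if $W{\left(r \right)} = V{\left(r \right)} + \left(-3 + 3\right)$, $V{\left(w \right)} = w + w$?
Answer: $\frac{1}{12} \approx 0.083333$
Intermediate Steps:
$V{\left(w \right)} = 2 w$
$W{\left(r \right)} = 2 r$ ($W{\left(r \right)} = 2 r + \left(-3 + 3\right) = 2 r + 0 = 2 r$)
$\frac{1}{W{\left(\sqrt{1 \left(I{\left(1 \right)} \left(-4\right) 4 + 3\right) + 49} \right)}} = \frac{1}{2 \sqrt{1 \left(1 \left(-4\right) 4 + 3\right) + 49}} = \frac{1}{2 \sqrt{1 \left(\left(-4\right) 4 + 3\right) + 49}} = \frac{1}{2 \sqrt{1 \left(-16 + 3\right) + 49}} = \frac{1}{2 \sqrt{1 \left(-13\right) + 49}} = \frac{1}{2 \sqrt{-13 + 49}} = \frac{1}{2 \sqrt{36}} = \frac{1}{2 \cdot 6} = \frac{1}{12}$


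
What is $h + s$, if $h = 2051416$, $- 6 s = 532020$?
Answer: $1962746$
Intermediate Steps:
$s = -88670$ ($s = \left(- \frac{1}{6}\right) 532020 = -88670$)
$h + s = 2051416 - 88670 = 1962746$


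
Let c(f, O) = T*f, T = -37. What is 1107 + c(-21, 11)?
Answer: 1884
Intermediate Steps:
c(f, O) = -37*f
1107 + c(-21, 11) = 1107 - 37*(-21) = 1107 + 777 = 1884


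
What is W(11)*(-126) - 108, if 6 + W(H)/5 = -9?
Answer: 9342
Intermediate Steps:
W(H) = -75 (W(H) = -30 + 5*(-9) = -30 - 45 = -75)
W(11)*(-126) - 108 = -75*(-126) - 108 = 9450 - 108 = 9342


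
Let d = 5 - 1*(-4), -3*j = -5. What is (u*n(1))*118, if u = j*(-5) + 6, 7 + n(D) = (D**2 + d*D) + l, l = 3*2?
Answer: -2478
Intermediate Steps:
j = 5/3 (j = -1/3*(-5) = 5/3 ≈ 1.6667)
d = 9 (d = 5 + 4 = 9)
l = 6
n(D) = -1 + D**2 + 9*D (n(D) = -7 + ((D**2 + 9*D) + 6) = -7 + (6 + D**2 + 9*D) = -1 + D**2 + 9*D)
u = -7/3 (u = (5/3)*(-5) + 6 = -25/3 + 6 = -7/3 ≈ -2.3333)
(u*n(1))*118 = -7*(-1 + 1**2 + 9*1)/3*118 = -7*(-1 + 1 + 9)/3*118 = -7/3*9*118 = -21*118 = -2478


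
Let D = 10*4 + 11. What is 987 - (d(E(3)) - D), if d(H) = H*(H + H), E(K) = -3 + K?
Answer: 1038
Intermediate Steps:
D = 51 (D = 40 + 11 = 51)
d(H) = 2*H**2 (d(H) = H*(2*H) = 2*H**2)
987 - (d(E(3)) - D) = 987 - (2*(-3 + 3)**2 - 1*51) = 987 - (2*0**2 - 51) = 987 - (2*0 - 51) = 987 - (0 - 51) = 987 - 1*(-51) = 987 + 51 = 1038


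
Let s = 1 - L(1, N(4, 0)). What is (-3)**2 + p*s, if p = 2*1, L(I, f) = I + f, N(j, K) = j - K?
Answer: 1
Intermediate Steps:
p = 2
s = -4 (s = 1 - (1 + (4 - 1*0)) = 1 - (1 + (4 + 0)) = 1 - (1 + 4) = 1 - 1*5 = 1 - 5 = -4)
(-3)**2 + p*s = (-3)**2 + 2*(-4) = 9 - 8 = 1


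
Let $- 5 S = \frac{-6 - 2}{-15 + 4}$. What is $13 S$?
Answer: $- \frac{104}{55} \approx -1.8909$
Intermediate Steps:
$S = - \frac{8}{55}$ ($S = - \frac{\left(-6 - 2\right) \frac{1}{-15 + 4}}{5} = - \frac{\left(-8\right) \frac{1}{-11}}{5} = - \frac{\left(-8\right) \left(- \frac{1}{11}\right)}{5} = \left(- \frac{1}{5}\right) \frac{8}{11} = - \frac{8}{55} \approx -0.14545$)
$13 S = 13 \left(- \frac{8}{55}\right) = - \frac{104}{55}$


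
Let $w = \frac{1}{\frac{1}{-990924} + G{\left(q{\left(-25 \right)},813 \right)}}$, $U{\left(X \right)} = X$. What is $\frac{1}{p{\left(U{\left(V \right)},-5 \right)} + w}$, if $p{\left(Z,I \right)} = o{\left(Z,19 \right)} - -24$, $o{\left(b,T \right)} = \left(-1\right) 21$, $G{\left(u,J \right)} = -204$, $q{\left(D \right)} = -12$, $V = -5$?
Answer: $\frac{202148497}{605454567} \approx 0.33388$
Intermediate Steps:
$o{\left(b,T \right)} = -21$
$p{\left(Z,I \right)} = 3$ ($p{\left(Z,I \right)} = -21 - -24 = -21 + 24 = 3$)
$w = - \frac{990924}{202148497}$ ($w = \frac{1}{\frac{1}{-990924} - 204} = \frac{1}{- \frac{1}{990924} - 204} = \frac{1}{- \frac{202148497}{990924}} = - \frac{990924}{202148497} \approx -0.004902$)
$\frac{1}{p{\left(U{\left(V \right)},-5 \right)} + w} = \frac{1}{3 - \frac{990924}{202148497}} = \frac{1}{\frac{605454567}{202148497}} = \frac{202148497}{605454567}$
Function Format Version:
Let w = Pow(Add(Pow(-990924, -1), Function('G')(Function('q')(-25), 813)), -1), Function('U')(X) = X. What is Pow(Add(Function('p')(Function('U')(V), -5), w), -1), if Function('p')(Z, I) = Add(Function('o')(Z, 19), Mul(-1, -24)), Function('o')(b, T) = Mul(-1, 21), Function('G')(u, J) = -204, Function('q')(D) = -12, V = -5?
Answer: Rational(202148497, 605454567) ≈ 0.33388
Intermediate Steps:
Function('o')(b, T) = -21
Function('p')(Z, I) = 3 (Function('p')(Z, I) = Add(-21, Mul(-1, -24)) = Add(-21, 24) = 3)
w = Rational(-990924, 202148497) (w = Pow(Add(Pow(-990924, -1), -204), -1) = Pow(Add(Rational(-1, 990924), -204), -1) = Pow(Rational(-202148497, 990924), -1) = Rational(-990924, 202148497) ≈ -0.0049020)
Pow(Add(Function('p')(Function('U')(V), -5), w), -1) = Pow(Add(3, Rational(-990924, 202148497)), -1) = Pow(Rational(605454567, 202148497), -1) = Rational(202148497, 605454567)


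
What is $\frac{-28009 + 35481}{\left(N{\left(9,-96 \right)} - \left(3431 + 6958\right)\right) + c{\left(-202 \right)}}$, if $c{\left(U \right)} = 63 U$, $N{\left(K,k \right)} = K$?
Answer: $- \frac{3736}{11553} \approx -0.32338$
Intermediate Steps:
$\frac{-28009 + 35481}{\left(N{\left(9,-96 \right)} - \left(3431 + 6958\right)\right) + c{\left(-202 \right)}} = \frac{-28009 + 35481}{\left(9 - \left(3431 + 6958\right)\right) + 63 \left(-202\right)} = \frac{7472}{\left(9 - 10389\right) - 12726} = \frac{7472}{-10380 - 12726} = \frac{7472}{-23106} = 7472 \left(- \frac{1}{23106}\right) = - \frac{3736}{11553}$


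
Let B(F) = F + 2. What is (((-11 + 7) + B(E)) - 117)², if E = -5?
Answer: 15376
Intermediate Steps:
B(F) = 2 + F
(((-11 + 7) + B(E)) - 117)² = (((-11 + 7) + (2 - 5)) - 117)² = ((-4 - 3) - 117)² = (-7 - 117)² = (-124)² = 15376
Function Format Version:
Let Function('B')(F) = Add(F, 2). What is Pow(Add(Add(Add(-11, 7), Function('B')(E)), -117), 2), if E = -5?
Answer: 15376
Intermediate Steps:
Function('B')(F) = Add(2, F)
Pow(Add(Add(Add(-11, 7), Function('B')(E)), -117), 2) = Pow(Add(Add(Add(-11, 7), Add(2, -5)), -117), 2) = Pow(Add(Add(-4, -3), -117), 2) = Pow(Add(-7, -117), 2) = Pow(-124, 2) = 15376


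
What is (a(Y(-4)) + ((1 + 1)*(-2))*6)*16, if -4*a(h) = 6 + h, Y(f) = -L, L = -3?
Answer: -420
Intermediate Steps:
Y(f) = 3 (Y(f) = -1*(-3) = 3)
a(h) = -3/2 - h/4 (a(h) = -(6 + h)/4 = -3/2 - h/4)
(a(Y(-4)) + ((1 + 1)*(-2))*6)*16 = ((-3/2 - ¼*3) + ((1 + 1)*(-2))*6)*16 = ((-3/2 - ¾) + (2*(-2))*6)*16 = (-9/4 - 4*6)*16 = (-9/4 - 24)*16 = -105/4*16 = -420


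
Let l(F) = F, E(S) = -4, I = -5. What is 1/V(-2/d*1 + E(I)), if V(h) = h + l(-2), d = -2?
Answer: -1/5 ≈ -0.20000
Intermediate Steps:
V(h) = -2 + h (V(h) = h - 2 = -2 + h)
1/V(-2/d*1 + E(I)) = 1/(-2 + (-2/(-2)*1 - 4)) = 1/(-2 + (-2*(-1/2)*1 - 4)) = 1/(-2 + (1*1 - 4)) = 1/(-2 + (1 - 4)) = 1/(-2 - 3) = 1/(-5) = -1/5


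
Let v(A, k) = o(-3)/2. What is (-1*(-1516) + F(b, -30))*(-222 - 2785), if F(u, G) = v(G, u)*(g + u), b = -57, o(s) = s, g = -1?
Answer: -4820221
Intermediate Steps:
v(A, k) = -3/2
F(u, G) = 3/2 - 3*u/2 (F(u, G) = -3*(-1 + u)/2 = 3/2 - 3*u/2)
(-1*(-1516) + F(b, -30))*(-222 - 2785) = (-1*(-1516) + (3/2 - 3/2*(-57)))*(-222 - 2785) = (1516 + (3/2 + 171/2))*(-3007) = (1516 + 87)*(-3007) = 1603*(-3007) = -4820221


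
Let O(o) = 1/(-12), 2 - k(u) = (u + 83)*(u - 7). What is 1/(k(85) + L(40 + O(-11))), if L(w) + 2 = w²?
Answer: -144/1657535 ≈ -8.6876e-5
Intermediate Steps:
k(u) = 2 - (-7 + u)*(83 + u) (k(u) = 2 - (u + 83)*(u - 7) = 2 - (83 + u)*(-7 + u) = 2 - (-7 + u)*(83 + u))
O(o) = -1/12
L(w) = -2 + w²
1/(k(85) + L(40 + O(-11))) = 1/((583 - 1*85² - 76*85) + (-2 + (40 - 1/12)²)) = 1/((583 - 1*7225 - 6460) + (-2 + (479/12)²)) = 1/((583 - 7225 - 6460) + (-2 + 229441/144)) = 1/(-13102 + 229153/144) = 1/(-1657535/144) = -144/1657535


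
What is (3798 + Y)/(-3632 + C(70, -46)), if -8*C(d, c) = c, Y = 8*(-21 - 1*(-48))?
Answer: -5352/4835 ≈ -1.1069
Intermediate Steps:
Y = 216 (Y = 8*(-21 + 48) = 8*27 = 216)
C(d, c) = -c/8
(3798 + Y)/(-3632 + C(70, -46)) = (3798 + 216)/(-3632 - ⅛*(-46)) = 4014/(-3632 + 23/4) = 4014/(-14505/4) = 4014*(-4/14505) = -5352/4835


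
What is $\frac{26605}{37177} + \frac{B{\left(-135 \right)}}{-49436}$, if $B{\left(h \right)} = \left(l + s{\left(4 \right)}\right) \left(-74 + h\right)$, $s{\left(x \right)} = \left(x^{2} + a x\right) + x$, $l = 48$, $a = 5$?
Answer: $\frac{499751041}{459470543} \approx 1.0877$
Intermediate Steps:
$s{\left(x \right)} = x^{2} + 6 x$ ($s{\left(x \right)} = \left(x^{2} + 5 x\right) + x = x^{2} + 6 x$)
$B{\left(h \right)} = -6512 + 88 h$ ($B{\left(h \right)} = \left(48 + 4 \left(6 + 4\right)\right) \left(-74 + h\right) = \left(48 + 4 \cdot 10\right) \left(-74 + h\right) = \left(48 + 40\right) \left(-74 + h\right) = 88 \left(-74 + h\right) = -6512 + 88 h$)
$\frac{26605}{37177} + \frac{B{\left(-135 \right)}}{-49436} = \frac{26605}{37177} + \frac{-6512 + 88 \left(-135\right)}{-49436} = 26605 \cdot \frac{1}{37177} + \left(-6512 - 11880\right) \left(- \frac{1}{49436}\right) = \frac{26605}{37177} - - \frac{4598}{12359} = \frac{26605}{37177} + \frac{4598}{12359} = \frac{499751041}{459470543}$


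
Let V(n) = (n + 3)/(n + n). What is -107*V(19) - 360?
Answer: -8017/19 ≈ -421.95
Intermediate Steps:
V(n) = (3 + n)/(2*n) (V(n) = (3 + n)/((2*n)) = (3 + n)*(1/(2*n)) = (3 + n)/(2*n))
-107*V(19) - 360 = -107*(3 + 19)/(2*19) - 360 = -107*22/(2*19) - 360 = -107*11/19 - 360 = -1177/19 - 360 = -8017/19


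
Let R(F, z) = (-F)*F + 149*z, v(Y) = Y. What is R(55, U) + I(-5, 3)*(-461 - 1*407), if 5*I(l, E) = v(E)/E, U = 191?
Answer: 126302/5 ≈ 25260.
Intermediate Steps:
R(F, z) = -F² + 149*z
I(l, E) = ⅕ (I(l, E) = (E/E)/5 = (⅕)*1 = ⅕)
R(55, U) + I(-5, 3)*(-461 - 1*407) = (-1*55² + 149*191) + (-461 - 1*407)/5 = (-1*3025 + 28459) + (-461 - 407)/5 = (-3025 + 28459) + (⅕)*(-868) = 25434 - 868/5 = 126302/5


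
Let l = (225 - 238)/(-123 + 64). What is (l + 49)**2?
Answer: 8433216/3481 ≈ 2422.6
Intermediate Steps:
l = 13/59 (l = -13/(-59) = -13*(-1/59) = 13/59 ≈ 0.22034)
(l + 49)**2 = (13/59 + 49)**2 = (2904/59)**2 = 8433216/3481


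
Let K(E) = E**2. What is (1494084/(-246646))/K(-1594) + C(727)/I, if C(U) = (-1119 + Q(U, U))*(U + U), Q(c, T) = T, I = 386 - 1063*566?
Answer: 1594601152749515/1682184676533318 ≈ 0.94794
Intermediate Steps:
I = -601272 (I = 386 - 601658 = -601272)
C(U) = 2*U*(-1119 + U) (C(U) = (-1119 + U)*(U + U) = (-1119 + U)*(2*U) = 2*U*(-1119 + U))
(1494084/(-246646))/K(-1594) + C(727)/I = (1494084/(-246646))/((-1594)**2) + (2*727*(-1119 + 727))/(-601272) = (1494084*(-1/246646))/2540836 + (2*727*(-392))*(-1/601272) = -747042/123323*1/2540836 - 569968*(-1/601272) = -373521/156671759014 + 10178/10737 = 1594601152749515/1682184676533318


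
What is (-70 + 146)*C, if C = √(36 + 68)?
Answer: 152*√26 ≈ 775.05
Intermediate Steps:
C = 2*√26 (C = √104 = 2*√26 ≈ 10.198)
(-70 + 146)*C = (-70 + 146)*(2*√26) = 76*(2*√26) = 152*√26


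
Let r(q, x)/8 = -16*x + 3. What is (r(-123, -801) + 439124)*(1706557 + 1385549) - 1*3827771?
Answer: 1674915781885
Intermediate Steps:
r(q, x) = 24 - 128*x (r(q, x) = 8*(-16*x + 3) = 8*(3 - 16*x) = 24 - 128*x)
(r(-123, -801) + 439124)*(1706557 + 1385549) - 1*3827771 = ((24 - 128*(-801)) + 439124)*(1706557 + 1385549) - 1*3827771 = ((24 + 102528) + 439124)*3092106 - 3827771 = (102552 + 439124)*3092106 - 3827771 = 541676*3092106 - 3827771 = 1674919609656 - 3827771 = 1674915781885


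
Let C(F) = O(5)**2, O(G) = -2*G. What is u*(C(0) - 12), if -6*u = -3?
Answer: 44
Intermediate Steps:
u = 1/2 (u = -1/6*(-3) = 1/2 ≈ 0.50000)
C(F) = 100 (C(F) = (-2*5)**2 = (-10)**2 = 100)
u*(C(0) - 12) = (100 - 12)/2 = (1/2)*88 = 44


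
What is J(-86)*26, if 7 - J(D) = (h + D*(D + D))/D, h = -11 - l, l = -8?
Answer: 200083/43 ≈ 4653.1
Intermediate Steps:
h = -3 (h = -11 - 1*(-8) = -11 + 8 = -3)
J(D) = 7 - (-3 + 2*D**2)/D (J(D) = 7 - (-3 + D*(D + D))/D = 7 - (-3 + D*(2*D))/D = 7 - (-3 + 2*D**2)/D)
J(-86)*26 = (7 - 2*(-86) + 3/(-86))*26 = (7 + 172 + 3*(-1/86))*26 = (7 + 172 - 3/86)*26 = (15391/86)*26 = 200083/43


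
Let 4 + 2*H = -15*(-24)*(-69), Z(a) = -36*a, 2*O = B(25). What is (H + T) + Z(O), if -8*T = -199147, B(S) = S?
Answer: 96171/8 ≈ 12021.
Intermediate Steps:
T = 199147/8 (T = -⅛*(-199147) = 199147/8 ≈ 24893.)
O = 25/2 (O = (½)*25 = 25/2 ≈ 12.500)
H = -12422 (H = -2 + (-15*(-24)*(-69))/2 = -2 + (360*(-69))/2 = -2 + (½)*(-24840) = -2 - 12420 = -12422)
(H + T) + Z(O) = (-12422 + 199147/8) - 36*25/2 = 99771/8 - 450 = 96171/8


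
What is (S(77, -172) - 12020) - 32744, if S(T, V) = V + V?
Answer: -45108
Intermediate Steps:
S(T, V) = 2*V
(S(77, -172) - 12020) - 32744 = (2*(-172) - 12020) - 32744 = (-344 - 12020) - 32744 = -12364 - 32744 = -45108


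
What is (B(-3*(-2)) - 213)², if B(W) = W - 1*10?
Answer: 47089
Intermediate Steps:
B(W) = -10 + W (B(W) = W - 10 = -10 + W)
(B(-3*(-2)) - 213)² = ((-10 - 3*(-2)) - 213)² = ((-10 + 6) - 213)² = (-4 - 213)² = (-217)² = 47089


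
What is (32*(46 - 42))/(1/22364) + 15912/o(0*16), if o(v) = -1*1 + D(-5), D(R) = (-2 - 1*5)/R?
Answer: 2902372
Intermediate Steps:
D(R) = -7/R (D(R) = (-2 - 5)/R = -7/R)
o(v) = ⅖ (o(v) = -1*1 - 7/(-5) = -1 - 7*(-⅕) = -1 + 7/5 = ⅖)
(32*(46 - 42))/(1/22364) + 15912/o(0*16) = (32*(46 - 42))/(1/22364) + 15912/(⅖) = (32*4)/(1/22364) + 15912*(5/2) = 128*22364 + 39780 = 2862592 + 39780 = 2902372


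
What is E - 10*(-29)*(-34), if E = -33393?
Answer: -43253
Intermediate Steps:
E - 10*(-29)*(-34) = -33393 - 10*(-29)*(-34) = -33393 - (-290)*(-34) = -33393 - 1*9860 = -33393 - 9860 = -43253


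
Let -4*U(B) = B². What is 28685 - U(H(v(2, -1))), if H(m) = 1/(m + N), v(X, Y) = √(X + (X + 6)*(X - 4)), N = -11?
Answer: (2524280*√14 + 12277181*I)/(4*(22*√14 + 107*I)) ≈ 28685.0 + 0.0011253*I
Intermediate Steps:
v(X, Y) = √(X + (-4 + X)*(6 + X)) (v(X, Y) = √(X + (6 + X)*(-4 + X)) = √(X + (-4 + X)*(6 + X)))
H(m) = 1/(-11 + m) (H(m) = 1/(m - 11) = 1/(-11 + m))
U(B) = -B²/4
28685 - U(H(v(2, -1))) = 28685 - (-1)*(1/(-11 + √(-24 + 2² + 3*2)))²/4 = 28685 - (-1)*(1/(-11 + √(-24 + 4 + 6)))²/4 = 28685 - (-1)*(1/(-11 + √(-14)))²/4 = 28685 - (-1)*(1/(-11 + I*√14))²/4 = 28685 - (-1)/(4*(-11 + I*√14)²) = 28685 + 1/(4*(-11 + I*√14)²)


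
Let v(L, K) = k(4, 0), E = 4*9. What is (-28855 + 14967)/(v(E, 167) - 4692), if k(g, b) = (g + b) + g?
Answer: 3472/1171 ≈ 2.9650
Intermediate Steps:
E = 36
k(g, b) = b + 2*g (k(g, b) = (b + g) + g = b + 2*g)
v(L, K) = 8 (v(L, K) = 0 + 2*4 = 0 + 8 = 8)
(-28855 + 14967)/(v(E, 167) - 4692) = (-28855 + 14967)/(8 - 4692) = -13888/(-4684) = -13888*(-1/4684) = 3472/1171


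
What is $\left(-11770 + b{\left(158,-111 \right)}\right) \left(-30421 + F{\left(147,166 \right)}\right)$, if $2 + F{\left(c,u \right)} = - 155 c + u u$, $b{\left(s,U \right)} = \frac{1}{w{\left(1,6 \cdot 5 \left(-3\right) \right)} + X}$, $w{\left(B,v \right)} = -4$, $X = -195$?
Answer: $\frac{60082909612}{199} \approx 3.0192 \cdot 10^{8}$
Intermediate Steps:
$b{\left(s,U \right)} = - \frac{1}{199}$ ($b{\left(s,U \right)} = \frac{1}{-4 - 195} = \frac{1}{-199} = - \frac{1}{199}$)
$F{\left(c,u \right)} = -2 + u^{2} - 155 c$ ($F{\left(c,u \right)} = -2 - \left(155 c - u u\right) = -2 - \left(- u^{2} + 155 c\right) = -2 + u^{2} - 155 c$)
$\left(-11770 + b{\left(158,-111 \right)}\right) \left(-30421 + F{\left(147,166 \right)}\right) = \left(-11770 - \frac{1}{199}\right) \left(-30421 - \left(22787 - 27556\right)\right) = - \frac{2342231 \left(-30421 - -4769\right)}{199} = - \frac{2342231 \left(-30421 + 4769\right)}{199} = \left(- \frac{2342231}{199}\right) \left(-25652\right) = \frac{60082909612}{199}$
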